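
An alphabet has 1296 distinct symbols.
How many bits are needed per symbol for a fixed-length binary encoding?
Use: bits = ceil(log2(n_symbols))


log2(1296) = 10.3399
Bracket: 2^10 = 1024 < 1296 <= 2^11 = 2048
So ceil(log2(1296)) = 11

bits = ceil(log2(1296)) = ceil(10.3399) = 11 bits


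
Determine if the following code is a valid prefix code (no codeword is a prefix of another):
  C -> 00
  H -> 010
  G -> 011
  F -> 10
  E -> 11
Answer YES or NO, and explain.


Checking each pair (does one codeword prefix another?):
  C='00' vs H='010': no prefix
  C='00' vs G='011': no prefix
  C='00' vs F='10': no prefix
  C='00' vs E='11': no prefix
  H='010' vs C='00': no prefix
  H='010' vs G='011': no prefix
  H='010' vs F='10': no prefix
  H='010' vs E='11': no prefix
  G='011' vs C='00': no prefix
  G='011' vs H='010': no prefix
  G='011' vs F='10': no prefix
  G='011' vs E='11': no prefix
  F='10' vs C='00': no prefix
  F='10' vs H='010': no prefix
  F='10' vs G='011': no prefix
  F='10' vs E='11': no prefix
  E='11' vs C='00': no prefix
  E='11' vs H='010': no prefix
  E='11' vs G='011': no prefix
  E='11' vs F='10': no prefix
No violation found over all pairs.

YES -- this is a valid prefix code. No codeword is a prefix of any other codeword.


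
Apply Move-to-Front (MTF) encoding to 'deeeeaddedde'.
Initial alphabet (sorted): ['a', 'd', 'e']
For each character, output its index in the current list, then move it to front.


MTF encoding:
'd': index 1 in ['a', 'd', 'e'] -> ['d', 'a', 'e']
'e': index 2 in ['d', 'a', 'e'] -> ['e', 'd', 'a']
'e': index 0 in ['e', 'd', 'a'] -> ['e', 'd', 'a']
'e': index 0 in ['e', 'd', 'a'] -> ['e', 'd', 'a']
'e': index 0 in ['e', 'd', 'a'] -> ['e', 'd', 'a']
'a': index 2 in ['e', 'd', 'a'] -> ['a', 'e', 'd']
'd': index 2 in ['a', 'e', 'd'] -> ['d', 'a', 'e']
'd': index 0 in ['d', 'a', 'e'] -> ['d', 'a', 'e']
'e': index 2 in ['d', 'a', 'e'] -> ['e', 'd', 'a']
'd': index 1 in ['e', 'd', 'a'] -> ['d', 'e', 'a']
'd': index 0 in ['d', 'e', 'a'] -> ['d', 'e', 'a']
'e': index 1 in ['d', 'e', 'a'] -> ['e', 'd', 'a']


Output: [1, 2, 0, 0, 0, 2, 2, 0, 2, 1, 0, 1]


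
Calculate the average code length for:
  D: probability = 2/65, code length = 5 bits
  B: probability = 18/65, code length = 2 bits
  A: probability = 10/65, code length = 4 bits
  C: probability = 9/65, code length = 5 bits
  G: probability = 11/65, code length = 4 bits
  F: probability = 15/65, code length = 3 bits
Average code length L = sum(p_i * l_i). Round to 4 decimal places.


Weighted contributions p_i * l_i:
  D: (2/65) * 5 = 10/65
  B: (18/65) * 2 = 36/65
  A: (10/65) * 4 = 40/65
  C: (9/65) * 5 = 45/65
  G: (11/65) * 4 = 44/65
  F: (15/65) * 3 = 45/65
Sum = (10 + 36 + 40 + 45 + 44 + 45)/65 = 220/65

L = 220/65 = 3.3846 bits/symbol


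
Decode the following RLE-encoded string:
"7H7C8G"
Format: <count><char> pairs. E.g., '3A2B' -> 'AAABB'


Expanding each <count><char> pair:
  7H -> 'HHHHHHH'
  7C -> 'CCCCCCC'
  8G -> 'GGGGGGGG'

Decoded = HHHHHHHCCCCCCCGGGGGGGG


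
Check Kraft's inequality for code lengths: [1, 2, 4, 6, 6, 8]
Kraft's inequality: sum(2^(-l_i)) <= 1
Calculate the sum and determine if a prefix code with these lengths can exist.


Sum = 2^(-1) + 2^(-2) + 2^(-4) + 2^(-6) + 2^(-6) + 2^(-8)
    = 0.5 + 0.25 + 0.0625 + 0.015625 + 0.015625 + 0.00390625
    = 217/256 = 0.84765625
Since 0.84765625 <= 1, Kraft's inequality IS satisfied.
A prefix code with these lengths CAN exist.

Kraft sum = 0.84765625. Satisfied.


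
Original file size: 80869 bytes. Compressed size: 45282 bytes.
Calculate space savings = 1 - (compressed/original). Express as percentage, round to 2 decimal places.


ratio = compressed/original = 45282/80869 = 0.559943
savings = 1 - ratio = 1 - 0.559943 = 0.440057
as a percentage: 0.440057 * 100 = 44.01%

Space savings = 1 - 45282/80869 = 44.01%


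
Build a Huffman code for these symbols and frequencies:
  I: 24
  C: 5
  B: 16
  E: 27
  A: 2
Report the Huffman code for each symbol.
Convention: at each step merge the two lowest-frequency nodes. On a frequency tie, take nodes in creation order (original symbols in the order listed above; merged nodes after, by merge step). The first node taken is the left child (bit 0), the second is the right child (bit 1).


Huffman tree construction:
Step 1: Merge A(2) + C(5) = 7
Step 2: Merge (A+C)(7) + B(16) = 23
Step 3: Merge ((A+C)+B)(23) + I(24) = 47
Step 4: Merge E(27) + (((A+C)+B)+I)(47) = 74
Read each symbol's code off the tree from the root (left child = 0, right child = 1).

Codes:
  I: 11 (length 2)
  C: 1001 (length 4)
  B: 101 (length 3)
  E: 0 (length 1)
  A: 1000 (length 4)
Average code length: 151/74 = 2.0405 bits/symbol


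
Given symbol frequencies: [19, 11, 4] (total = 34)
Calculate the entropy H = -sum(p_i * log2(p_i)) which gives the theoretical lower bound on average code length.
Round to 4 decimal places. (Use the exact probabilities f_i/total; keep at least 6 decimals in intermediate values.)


Per-symbol terms -p_i * log2(p_i) with p_i = f_i/34:
  p = 19/34 = 0.558824: log2(p) = -0.839535, -p*log2(p) = 0.469152
  p = 11/34 = 0.323529: log2(p) = -1.628031, -p*log2(p) = 0.526716
  p = 4/34 = 0.117647: log2(p) = -3.087463, -p*log2(p) = 0.363231
H = 0.469152 + 0.526716 + 0.363231 = 1.359099

H = 1.3591 bits/symbol


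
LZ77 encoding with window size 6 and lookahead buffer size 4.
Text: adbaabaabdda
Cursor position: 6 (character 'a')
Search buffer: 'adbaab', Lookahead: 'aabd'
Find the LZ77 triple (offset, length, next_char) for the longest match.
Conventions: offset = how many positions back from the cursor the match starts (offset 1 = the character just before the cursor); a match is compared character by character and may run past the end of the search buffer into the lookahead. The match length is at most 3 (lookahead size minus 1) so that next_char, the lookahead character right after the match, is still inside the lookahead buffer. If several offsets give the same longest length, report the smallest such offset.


Try each offset into the search buffer:
  offset=1 (pos 5, char 'b'): match length 0
  offset=2 (pos 4, char 'a'): match length 1
  offset=3 (pos 3, char 'a'): match length 3
  offset=4 (pos 2, char 'b'): match length 0
  offset=5 (pos 1, char 'd'): match length 0
  offset=6 (pos 0, char 'a'): match length 1
Longest match has length 3 at offset 3.
next_char = character at position 6 + 3 = 9 -> 'd'

Best match: offset=3, length=3 (matching 'aab' starting at position 3)
LZ77 triple: (3, 3, 'd')


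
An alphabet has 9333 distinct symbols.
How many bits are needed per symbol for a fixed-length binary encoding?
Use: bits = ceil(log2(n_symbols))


log2(9333) = 13.1881
Bracket: 2^13 = 8192 < 9333 <= 2^14 = 16384
So ceil(log2(9333)) = 14

bits = ceil(log2(9333)) = ceil(13.1881) = 14 bits


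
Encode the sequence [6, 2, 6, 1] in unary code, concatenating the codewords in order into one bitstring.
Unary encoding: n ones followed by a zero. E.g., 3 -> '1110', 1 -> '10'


Encode each number as n ones followed by a terminating 0:
  6 -> 1111110 (7 bits)
  2 -> 110 (3 bits)
  6 -> 1111110 (7 bits)
  1 -> 10 (2 bits)
Total length = 7 + 3 + 7 + 2 = 19 bits.

Unary([6, 2, 6, 1]) = 1111110110111111010 (19 bits)


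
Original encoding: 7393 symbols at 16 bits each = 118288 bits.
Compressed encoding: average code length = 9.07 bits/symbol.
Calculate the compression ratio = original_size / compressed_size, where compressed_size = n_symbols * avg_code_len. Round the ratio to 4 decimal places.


original_size = n_symbols * orig_bits = 7393 * 16 = 118288 bits
compressed_size = n_symbols * avg_code_len = 7393 * 9.07 = 67054.51 bits
ratio = original_size / compressed_size = 118288 / 67054.51 = 1.7641

Compression ratio = 1.7641


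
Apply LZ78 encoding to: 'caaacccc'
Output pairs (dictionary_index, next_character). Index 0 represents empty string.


LZ78 encoding steps:
Dictionary: {0: ''}
Step 1: w='' (idx 0), next='c' -> output (0, 'c'), add 'c' as idx 1
Step 2: w='' (idx 0), next='a' -> output (0, 'a'), add 'a' as idx 2
Step 3: w='a' (idx 2), next='a' -> output (2, 'a'), add 'aa' as idx 3
Step 4: w='c' (idx 1), next='c' -> output (1, 'c'), add 'cc' as idx 4
Step 5: w='cc' (idx 4), end of input -> output (4, '')


Encoded: [(0, 'c'), (0, 'a'), (2, 'a'), (1, 'c'), (4, '')]


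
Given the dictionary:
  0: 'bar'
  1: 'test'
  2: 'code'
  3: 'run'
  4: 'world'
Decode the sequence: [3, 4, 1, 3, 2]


Look up each index in the dictionary:
  3 -> 'run'
  4 -> 'world'
  1 -> 'test'
  3 -> 'run'
  2 -> 'code'

Decoded: "run world test run code"


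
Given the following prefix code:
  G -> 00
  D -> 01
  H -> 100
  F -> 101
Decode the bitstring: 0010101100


Decoding step by step:
Bits 00 -> G
Bits 101 -> F
Bits 01 -> D
Bits 100 -> H


Decoded message: GFDH


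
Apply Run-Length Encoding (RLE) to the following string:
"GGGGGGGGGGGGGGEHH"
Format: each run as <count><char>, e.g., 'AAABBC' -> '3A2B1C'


Scanning runs left to right:
  i=0: run of 'G' x 14 -> '14G'
  i=14: run of 'E' x 1 -> '1E'
  i=15: run of 'H' x 2 -> '2H'

RLE = 14G1E2H


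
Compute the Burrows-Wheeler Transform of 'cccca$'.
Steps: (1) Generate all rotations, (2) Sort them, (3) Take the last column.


Rotations (sorted):
  0: $cccca -> last char: a
  1: a$cccc -> last char: c
  2: ca$ccc -> last char: c
  3: cca$cc -> last char: c
  4: ccca$c -> last char: c
  5: cccca$ -> last char: $


BWT = acccc$


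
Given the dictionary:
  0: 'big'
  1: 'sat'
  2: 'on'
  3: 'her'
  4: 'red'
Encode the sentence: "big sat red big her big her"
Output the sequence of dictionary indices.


Look up each word in the dictionary:
  'big' -> 0
  'sat' -> 1
  'red' -> 4
  'big' -> 0
  'her' -> 3
  'big' -> 0
  'her' -> 3

Encoded: [0, 1, 4, 0, 3, 0, 3]


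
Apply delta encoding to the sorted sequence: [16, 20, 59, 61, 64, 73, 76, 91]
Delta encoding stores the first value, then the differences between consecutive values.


First value: 16
Deltas:
  20 - 16 = 4
  59 - 20 = 39
  61 - 59 = 2
  64 - 61 = 3
  73 - 64 = 9
  76 - 73 = 3
  91 - 76 = 15


Delta encoded: [16, 4, 39, 2, 3, 9, 3, 15]


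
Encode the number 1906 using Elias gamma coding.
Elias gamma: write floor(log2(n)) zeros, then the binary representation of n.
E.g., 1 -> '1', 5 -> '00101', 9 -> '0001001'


num_bits = floor(log2(1906)) + 1 = 11
leading_zeros = num_bits - 1 = 10
binary(1906) = 11101110010

Elias gamma(1906) = '0000000000' + '11101110010' = 000000000011101110010 (21 bits)


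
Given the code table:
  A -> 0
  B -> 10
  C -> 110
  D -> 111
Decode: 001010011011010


Decoding:
0 -> A
0 -> A
10 -> B
10 -> B
0 -> A
110 -> C
110 -> C
10 -> B


Result: AABBACCB


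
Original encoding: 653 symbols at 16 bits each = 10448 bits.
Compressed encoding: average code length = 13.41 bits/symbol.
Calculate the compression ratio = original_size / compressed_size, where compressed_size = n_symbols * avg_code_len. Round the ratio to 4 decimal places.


original_size = n_symbols * orig_bits = 653 * 16 = 10448 bits
compressed_size = n_symbols * avg_code_len = 653 * 13.41 = 8756.73 bits
ratio = original_size / compressed_size = 10448 / 8756.73 = 1.1931

Compression ratio = 1.1931


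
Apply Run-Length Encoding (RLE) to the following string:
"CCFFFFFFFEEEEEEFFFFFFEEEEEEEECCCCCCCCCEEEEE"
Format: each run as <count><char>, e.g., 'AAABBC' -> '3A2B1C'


Scanning runs left to right:
  i=0: run of 'C' x 2 -> '2C'
  i=2: run of 'F' x 7 -> '7F'
  i=9: run of 'E' x 6 -> '6E'
  i=15: run of 'F' x 6 -> '6F'
  i=21: run of 'E' x 8 -> '8E'
  i=29: run of 'C' x 9 -> '9C'
  i=38: run of 'E' x 5 -> '5E'

RLE = 2C7F6E6F8E9C5E


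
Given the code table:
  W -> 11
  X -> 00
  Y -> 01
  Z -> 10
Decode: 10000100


Decoding:
10 -> Z
00 -> X
01 -> Y
00 -> X


Result: ZXYX


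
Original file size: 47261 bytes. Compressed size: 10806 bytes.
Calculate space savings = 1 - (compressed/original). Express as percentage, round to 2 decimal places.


ratio = compressed/original = 10806/47261 = 0.228645
savings = 1 - ratio = 1 - 0.228645 = 0.771355
as a percentage: 0.771355 * 100 = 77.14%

Space savings = 1 - 10806/47261 = 77.14%


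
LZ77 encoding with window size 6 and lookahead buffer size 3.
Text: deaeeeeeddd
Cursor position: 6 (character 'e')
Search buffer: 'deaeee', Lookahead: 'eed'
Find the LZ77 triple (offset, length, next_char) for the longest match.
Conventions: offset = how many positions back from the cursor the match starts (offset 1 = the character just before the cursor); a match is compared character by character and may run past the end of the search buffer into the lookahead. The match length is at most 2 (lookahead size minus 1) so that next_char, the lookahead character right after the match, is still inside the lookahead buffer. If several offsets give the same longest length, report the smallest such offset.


Try each offset into the search buffer:
  offset=1 (pos 5, char 'e'): match length 2
  offset=2 (pos 4, char 'e'): match length 2
  offset=3 (pos 3, char 'e'): match length 2
  offset=4 (pos 2, char 'a'): match length 0
  offset=5 (pos 1, char 'e'): match length 1
  offset=6 (pos 0, char 'd'): match length 0
Longest match has length 2, found at offsets 1, 2, 3; take the smallest, offset 1.
next_char = character at position 6 + 2 = 8 -> 'd'

Best match: offset=1, length=2 (matching 'ee' starting at position 5)
LZ77 triple: (1, 2, 'd')


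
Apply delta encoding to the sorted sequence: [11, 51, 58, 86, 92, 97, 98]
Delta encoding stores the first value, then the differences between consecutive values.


First value: 11
Deltas:
  51 - 11 = 40
  58 - 51 = 7
  86 - 58 = 28
  92 - 86 = 6
  97 - 92 = 5
  98 - 97 = 1


Delta encoded: [11, 40, 7, 28, 6, 5, 1]


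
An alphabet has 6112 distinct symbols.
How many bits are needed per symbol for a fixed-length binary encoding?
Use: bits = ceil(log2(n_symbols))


log2(6112) = 12.5774
Bracket: 2^12 = 4096 < 6112 <= 2^13 = 8192
So ceil(log2(6112)) = 13

bits = ceil(log2(6112)) = ceil(12.5774) = 13 bits


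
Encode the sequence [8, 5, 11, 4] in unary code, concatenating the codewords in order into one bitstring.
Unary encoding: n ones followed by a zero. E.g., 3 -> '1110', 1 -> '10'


Encode each number as n ones followed by a terminating 0:
  8 -> 111111110 (9 bits)
  5 -> 111110 (6 bits)
  11 -> 111111111110 (12 bits)
  4 -> 11110 (5 bits)
Total length = 9 + 6 + 12 + 5 = 32 bits.

Unary([8, 5, 11, 4]) = 11111111011111011111111111011110 (32 bits)


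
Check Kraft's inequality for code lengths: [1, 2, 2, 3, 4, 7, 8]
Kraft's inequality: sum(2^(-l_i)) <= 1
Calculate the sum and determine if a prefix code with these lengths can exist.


Sum = 2^(-1) + 2^(-2) + 2^(-2) + 2^(-3) + 2^(-4) + 2^(-7) + 2^(-8)
    = 0.5 + 0.25 + 0.25 + 0.125 + 0.0625 + 0.0078125 + 0.00390625
    = 307/256 = 1.19921875
Since 1.19921875 > 1, Kraft's inequality is NOT satisfied.
A prefix code with these lengths CANNOT exist.

Kraft sum = 1.19921875. Not satisfied.


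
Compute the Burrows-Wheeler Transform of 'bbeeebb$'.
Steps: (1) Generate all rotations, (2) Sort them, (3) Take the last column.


Rotations (sorted):
  0: $bbeeebb -> last char: b
  1: b$bbeeeb -> last char: b
  2: bb$bbeee -> last char: e
  3: bbeeebb$ -> last char: $
  4: beeebb$b -> last char: b
  5: ebb$bbee -> last char: e
  6: eebb$bbe -> last char: e
  7: eeebb$bb -> last char: b


BWT = bbe$beeb


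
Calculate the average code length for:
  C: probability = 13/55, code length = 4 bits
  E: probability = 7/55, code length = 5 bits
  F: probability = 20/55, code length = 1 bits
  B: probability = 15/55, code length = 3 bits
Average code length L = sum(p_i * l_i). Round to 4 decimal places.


Weighted contributions p_i * l_i:
  C: (13/55) * 4 = 52/55
  E: (7/55) * 5 = 35/55
  F: (20/55) * 1 = 20/55
  B: (15/55) * 3 = 45/55
Sum = (52 + 35 + 20 + 45)/55 = 152/55

L = 152/55 = 2.7636 bits/symbol


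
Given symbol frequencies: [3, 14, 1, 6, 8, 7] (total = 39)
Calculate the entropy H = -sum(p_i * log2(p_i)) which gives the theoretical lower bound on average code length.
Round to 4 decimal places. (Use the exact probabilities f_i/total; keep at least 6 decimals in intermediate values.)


Per-symbol terms -p_i * log2(p_i) with p_i = f_i/39:
  p = 3/39 = 0.076923: log2(p) = -3.700440, -p*log2(p) = 0.284649
  p = 14/39 = 0.358974: log2(p) = -1.478047, -p*log2(p) = 0.530581
  p = 1/39 = 0.025641: log2(p) = -5.285402, -p*log2(p) = 0.135523
  p = 6/39 = 0.153846: log2(p) = -2.700440, -p*log2(p) = 0.415452
  p = 8/39 = 0.205128: log2(p) = -2.285402, -p*log2(p) = 0.468800
  p = 7/39 = 0.179487: log2(p) = -2.478047, -p*log2(p) = 0.444778
H = 0.284649 + 0.530581 + 0.135523 + 0.415452 + 0.468800 + 0.444778 = 2.279783

H = 2.2798 bits/symbol


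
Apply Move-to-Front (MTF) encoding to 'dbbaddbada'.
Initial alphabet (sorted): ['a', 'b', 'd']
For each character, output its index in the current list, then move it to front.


MTF encoding:
'd': index 2 in ['a', 'b', 'd'] -> ['d', 'a', 'b']
'b': index 2 in ['d', 'a', 'b'] -> ['b', 'd', 'a']
'b': index 0 in ['b', 'd', 'a'] -> ['b', 'd', 'a']
'a': index 2 in ['b', 'd', 'a'] -> ['a', 'b', 'd']
'd': index 2 in ['a', 'b', 'd'] -> ['d', 'a', 'b']
'd': index 0 in ['d', 'a', 'b'] -> ['d', 'a', 'b']
'b': index 2 in ['d', 'a', 'b'] -> ['b', 'd', 'a']
'a': index 2 in ['b', 'd', 'a'] -> ['a', 'b', 'd']
'd': index 2 in ['a', 'b', 'd'] -> ['d', 'a', 'b']
'a': index 1 in ['d', 'a', 'b'] -> ['a', 'd', 'b']


Output: [2, 2, 0, 2, 2, 0, 2, 2, 2, 1]


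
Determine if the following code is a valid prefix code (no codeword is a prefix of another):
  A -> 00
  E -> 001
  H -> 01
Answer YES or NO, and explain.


Checking each pair (does one codeword prefix another?):
  A='00' vs E='001': prefix -- VIOLATION

NO -- this is NOT a valid prefix code. A (00) is a prefix of E (001).


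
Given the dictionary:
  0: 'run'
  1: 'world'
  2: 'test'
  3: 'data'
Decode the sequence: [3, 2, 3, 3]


Look up each index in the dictionary:
  3 -> 'data'
  2 -> 'test'
  3 -> 'data'
  3 -> 'data'

Decoded: "data test data data"


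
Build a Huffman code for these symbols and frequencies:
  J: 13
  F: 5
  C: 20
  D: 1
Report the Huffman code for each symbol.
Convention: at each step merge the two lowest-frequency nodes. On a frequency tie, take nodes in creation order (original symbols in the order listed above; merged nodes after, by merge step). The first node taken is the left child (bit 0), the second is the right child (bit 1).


Huffman tree construction:
Step 1: Merge D(1) + F(5) = 6
Step 2: Merge (D+F)(6) + J(13) = 19
Step 3: Merge ((D+F)+J)(19) + C(20) = 39
Read each symbol's code off the tree from the root (left child = 0, right child = 1).

Codes:
  J: 01 (length 2)
  F: 001 (length 3)
  C: 1 (length 1)
  D: 000 (length 3)
Average code length: 64/39 = 1.6410 bits/symbol


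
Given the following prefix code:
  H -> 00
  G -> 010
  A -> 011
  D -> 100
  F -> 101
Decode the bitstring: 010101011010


Decoding step by step:
Bits 010 -> G
Bits 101 -> F
Bits 011 -> A
Bits 010 -> G


Decoded message: GFAG


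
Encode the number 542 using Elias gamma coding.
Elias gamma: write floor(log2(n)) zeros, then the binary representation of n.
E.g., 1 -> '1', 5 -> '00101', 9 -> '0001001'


num_bits = floor(log2(542)) + 1 = 10
leading_zeros = num_bits - 1 = 9
binary(542) = 1000011110

Elias gamma(542) = '000000000' + '1000011110' = 0000000001000011110 (19 bits)


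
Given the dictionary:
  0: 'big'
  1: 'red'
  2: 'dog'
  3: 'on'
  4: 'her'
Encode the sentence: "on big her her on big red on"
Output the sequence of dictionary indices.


Look up each word in the dictionary:
  'on' -> 3
  'big' -> 0
  'her' -> 4
  'her' -> 4
  'on' -> 3
  'big' -> 0
  'red' -> 1
  'on' -> 3

Encoded: [3, 0, 4, 4, 3, 0, 1, 3]


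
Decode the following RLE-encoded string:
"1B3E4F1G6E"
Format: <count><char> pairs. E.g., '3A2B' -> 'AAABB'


Expanding each <count><char> pair:
  1B -> 'B'
  3E -> 'EEE'
  4F -> 'FFFF'
  1G -> 'G'
  6E -> 'EEEEEE'

Decoded = BEEEFFFFGEEEEEE


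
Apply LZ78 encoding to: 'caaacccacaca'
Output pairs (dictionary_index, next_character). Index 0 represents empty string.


LZ78 encoding steps:
Dictionary: {0: ''}
Step 1: w='' (idx 0), next='c' -> output (0, 'c'), add 'c' as idx 1
Step 2: w='' (idx 0), next='a' -> output (0, 'a'), add 'a' as idx 2
Step 3: w='a' (idx 2), next='a' -> output (2, 'a'), add 'aa' as idx 3
Step 4: w='c' (idx 1), next='c' -> output (1, 'c'), add 'cc' as idx 4
Step 5: w='c' (idx 1), next='a' -> output (1, 'a'), add 'ca' as idx 5
Step 6: w='ca' (idx 5), next='c' -> output (5, 'c'), add 'cac' as idx 6
Step 7: w='a' (idx 2), end of input -> output (2, '')


Encoded: [(0, 'c'), (0, 'a'), (2, 'a'), (1, 'c'), (1, 'a'), (5, 'c'), (2, '')]


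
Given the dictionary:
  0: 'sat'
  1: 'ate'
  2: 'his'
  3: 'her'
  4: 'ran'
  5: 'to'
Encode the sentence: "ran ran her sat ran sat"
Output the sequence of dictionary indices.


Look up each word in the dictionary:
  'ran' -> 4
  'ran' -> 4
  'her' -> 3
  'sat' -> 0
  'ran' -> 4
  'sat' -> 0

Encoded: [4, 4, 3, 0, 4, 0]


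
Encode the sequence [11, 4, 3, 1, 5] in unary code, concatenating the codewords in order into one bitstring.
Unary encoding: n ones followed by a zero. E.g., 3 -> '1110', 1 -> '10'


Encode each number as n ones followed by a terminating 0:
  11 -> 111111111110 (12 bits)
  4 -> 11110 (5 bits)
  3 -> 1110 (4 bits)
  1 -> 10 (2 bits)
  5 -> 111110 (6 bits)
Total length = 12 + 5 + 4 + 2 + 6 = 29 bits.

Unary([11, 4, 3, 1, 5]) = 11111111111011110111010111110 (29 bits)


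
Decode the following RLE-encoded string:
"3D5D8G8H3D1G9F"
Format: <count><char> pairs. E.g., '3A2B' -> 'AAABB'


Expanding each <count><char> pair:
  3D -> 'DDD'
  5D -> 'DDDDD'
  8G -> 'GGGGGGGG'
  8H -> 'HHHHHHHH'
  3D -> 'DDD'
  1G -> 'G'
  9F -> 'FFFFFFFFF'

Decoded = DDDDDDDDGGGGGGGGHHHHHHHHDDDGFFFFFFFFF


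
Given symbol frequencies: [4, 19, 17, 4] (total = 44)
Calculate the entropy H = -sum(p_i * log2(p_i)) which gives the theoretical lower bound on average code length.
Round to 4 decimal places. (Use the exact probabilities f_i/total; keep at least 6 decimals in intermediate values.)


Per-symbol terms -p_i * log2(p_i) with p_i = f_i/44:
  p = 4/44 = 0.090909: log2(p) = -3.459432, -p*log2(p) = 0.314494
  p = 19/44 = 0.431818: log2(p) = -1.211504, -p*log2(p) = 0.523149
  p = 17/44 = 0.386364: log2(p) = -1.371969, -p*log2(p) = 0.530079
  p = 4/44 = 0.090909: log2(p) = -3.459432, -p*log2(p) = 0.314494
H = 0.314494 + 0.523149 + 0.530079 + 0.314494 = 1.682216

H = 1.6822 bits/symbol


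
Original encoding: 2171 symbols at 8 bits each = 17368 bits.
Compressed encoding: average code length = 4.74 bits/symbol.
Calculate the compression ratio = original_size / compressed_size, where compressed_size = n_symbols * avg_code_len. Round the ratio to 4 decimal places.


original_size = n_symbols * orig_bits = 2171 * 8 = 17368 bits
compressed_size = n_symbols * avg_code_len = 2171 * 4.74 = 10290.54 bits
ratio = original_size / compressed_size = 17368 / 10290.54 = 1.6878

Compression ratio = 1.6878


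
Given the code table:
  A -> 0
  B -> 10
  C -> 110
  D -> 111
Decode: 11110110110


Decoding:
111 -> D
10 -> B
110 -> C
110 -> C


Result: DBCC


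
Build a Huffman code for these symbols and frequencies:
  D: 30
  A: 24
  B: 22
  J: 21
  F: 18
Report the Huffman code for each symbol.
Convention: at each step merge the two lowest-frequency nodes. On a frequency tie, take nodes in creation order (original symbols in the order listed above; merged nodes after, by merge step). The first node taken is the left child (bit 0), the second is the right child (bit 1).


Huffman tree construction:
Step 1: Merge F(18) + J(21) = 39
Step 2: Merge B(22) + A(24) = 46
Step 3: Merge D(30) + (F+J)(39) = 69
Step 4: Merge (B+A)(46) + (D+(F+J))(69) = 115
Read each symbol's code off the tree from the root (left child = 0, right child = 1).

Codes:
  D: 10 (length 2)
  A: 01 (length 2)
  B: 00 (length 2)
  J: 111 (length 3)
  F: 110 (length 3)
Average code length: 269/115 = 2.3391 bits/symbol


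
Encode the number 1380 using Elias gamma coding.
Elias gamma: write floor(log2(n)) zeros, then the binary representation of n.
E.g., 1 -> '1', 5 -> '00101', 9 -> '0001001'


num_bits = floor(log2(1380)) + 1 = 11
leading_zeros = num_bits - 1 = 10
binary(1380) = 10101100100

Elias gamma(1380) = '0000000000' + '10101100100' = 000000000010101100100 (21 bits)


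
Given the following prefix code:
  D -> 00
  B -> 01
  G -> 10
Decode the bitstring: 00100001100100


Decoding step by step:
Bits 00 -> D
Bits 10 -> G
Bits 00 -> D
Bits 01 -> B
Bits 10 -> G
Bits 01 -> B
Bits 00 -> D


Decoded message: DGDBGBD


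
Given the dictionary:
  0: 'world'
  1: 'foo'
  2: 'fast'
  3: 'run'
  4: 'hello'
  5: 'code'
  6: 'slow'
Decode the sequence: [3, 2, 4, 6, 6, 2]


Look up each index in the dictionary:
  3 -> 'run'
  2 -> 'fast'
  4 -> 'hello'
  6 -> 'slow'
  6 -> 'slow'
  2 -> 'fast'

Decoded: "run fast hello slow slow fast"


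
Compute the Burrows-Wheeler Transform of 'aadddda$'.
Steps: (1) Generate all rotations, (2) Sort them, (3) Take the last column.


Rotations (sorted):
  0: $aadddda -> last char: a
  1: a$aadddd -> last char: d
  2: aadddda$ -> last char: $
  3: adddda$a -> last char: a
  4: da$aaddd -> last char: d
  5: dda$aadd -> last char: d
  6: ddda$aad -> last char: d
  7: dddda$aa -> last char: a


BWT = ad$addda


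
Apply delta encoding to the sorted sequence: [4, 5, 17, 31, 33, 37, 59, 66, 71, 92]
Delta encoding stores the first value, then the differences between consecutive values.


First value: 4
Deltas:
  5 - 4 = 1
  17 - 5 = 12
  31 - 17 = 14
  33 - 31 = 2
  37 - 33 = 4
  59 - 37 = 22
  66 - 59 = 7
  71 - 66 = 5
  92 - 71 = 21


Delta encoded: [4, 1, 12, 14, 2, 4, 22, 7, 5, 21]


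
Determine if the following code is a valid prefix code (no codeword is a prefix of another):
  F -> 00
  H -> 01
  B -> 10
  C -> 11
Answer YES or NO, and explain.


Checking each pair (does one codeword prefix another?):
  F='00' vs H='01': no prefix
  F='00' vs B='10': no prefix
  F='00' vs C='11': no prefix
  H='01' vs F='00': no prefix
  H='01' vs B='10': no prefix
  H='01' vs C='11': no prefix
  B='10' vs F='00': no prefix
  B='10' vs H='01': no prefix
  B='10' vs C='11': no prefix
  C='11' vs F='00': no prefix
  C='11' vs H='01': no prefix
  C='11' vs B='10': no prefix
No violation found over all pairs.

YES -- this is a valid prefix code. No codeword is a prefix of any other codeword.


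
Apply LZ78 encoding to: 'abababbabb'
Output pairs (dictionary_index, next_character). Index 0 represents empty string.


LZ78 encoding steps:
Dictionary: {0: ''}
Step 1: w='' (idx 0), next='a' -> output (0, 'a'), add 'a' as idx 1
Step 2: w='' (idx 0), next='b' -> output (0, 'b'), add 'b' as idx 2
Step 3: w='a' (idx 1), next='b' -> output (1, 'b'), add 'ab' as idx 3
Step 4: w='ab' (idx 3), next='b' -> output (3, 'b'), add 'abb' as idx 4
Step 5: w='abb' (idx 4), end of input -> output (4, '')


Encoded: [(0, 'a'), (0, 'b'), (1, 'b'), (3, 'b'), (4, '')]


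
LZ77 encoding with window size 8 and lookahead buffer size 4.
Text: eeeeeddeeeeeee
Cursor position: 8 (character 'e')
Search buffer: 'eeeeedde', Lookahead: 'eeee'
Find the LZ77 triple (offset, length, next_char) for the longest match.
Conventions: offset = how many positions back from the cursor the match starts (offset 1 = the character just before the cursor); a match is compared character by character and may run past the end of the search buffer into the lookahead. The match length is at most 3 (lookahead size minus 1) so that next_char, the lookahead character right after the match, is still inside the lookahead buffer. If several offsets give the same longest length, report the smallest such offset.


Try each offset into the search buffer:
  offset=1 (pos 7, char 'e'): match length 3
  offset=2 (pos 6, char 'd'): match length 0
  offset=3 (pos 5, char 'd'): match length 0
  offset=4 (pos 4, char 'e'): match length 1
  offset=5 (pos 3, char 'e'): match length 2
  offset=6 (pos 2, char 'e'): match length 3
  offset=7 (pos 1, char 'e'): match length 3
  offset=8 (pos 0, char 'e'): match length 3
Longest match has length 3, found at offsets 1, 6, 7, 8; take the smallest, offset 1.
next_char = character at position 8 + 3 = 11 -> 'e'

Best match: offset=1, length=3 (matching 'eee' starting at position 7)
LZ77 triple: (1, 3, 'e')


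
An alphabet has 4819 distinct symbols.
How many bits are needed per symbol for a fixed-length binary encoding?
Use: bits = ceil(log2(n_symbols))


log2(4819) = 12.2345
Bracket: 2^12 = 4096 < 4819 <= 2^13 = 8192
So ceil(log2(4819)) = 13

bits = ceil(log2(4819)) = ceil(12.2345) = 13 bits


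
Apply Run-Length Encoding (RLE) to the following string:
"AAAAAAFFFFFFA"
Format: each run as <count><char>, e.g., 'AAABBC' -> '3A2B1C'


Scanning runs left to right:
  i=0: run of 'A' x 6 -> '6A'
  i=6: run of 'F' x 6 -> '6F'
  i=12: run of 'A' x 1 -> '1A'

RLE = 6A6F1A


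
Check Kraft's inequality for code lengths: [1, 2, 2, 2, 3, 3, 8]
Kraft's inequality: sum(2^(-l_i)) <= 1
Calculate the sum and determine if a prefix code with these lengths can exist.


Sum = 2^(-1) + 2^(-2) + 2^(-2) + 2^(-2) + 2^(-3) + 2^(-3) + 2^(-8)
    = 0.5 + 0.25 + 0.25 + 0.25 + 0.125 + 0.125 + 0.00390625
    = 385/256 = 1.50390625
Since 1.50390625 > 1, Kraft's inequality is NOT satisfied.
A prefix code with these lengths CANNOT exist.

Kraft sum = 1.50390625. Not satisfied.


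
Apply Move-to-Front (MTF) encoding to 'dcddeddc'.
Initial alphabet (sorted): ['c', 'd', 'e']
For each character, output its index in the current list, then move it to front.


MTF encoding:
'd': index 1 in ['c', 'd', 'e'] -> ['d', 'c', 'e']
'c': index 1 in ['d', 'c', 'e'] -> ['c', 'd', 'e']
'd': index 1 in ['c', 'd', 'e'] -> ['d', 'c', 'e']
'd': index 0 in ['d', 'c', 'e'] -> ['d', 'c', 'e']
'e': index 2 in ['d', 'c', 'e'] -> ['e', 'd', 'c']
'd': index 1 in ['e', 'd', 'c'] -> ['d', 'e', 'c']
'd': index 0 in ['d', 'e', 'c'] -> ['d', 'e', 'c']
'c': index 2 in ['d', 'e', 'c'] -> ['c', 'd', 'e']


Output: [1, 1, 1, 0, 2, 1, 0, 2]


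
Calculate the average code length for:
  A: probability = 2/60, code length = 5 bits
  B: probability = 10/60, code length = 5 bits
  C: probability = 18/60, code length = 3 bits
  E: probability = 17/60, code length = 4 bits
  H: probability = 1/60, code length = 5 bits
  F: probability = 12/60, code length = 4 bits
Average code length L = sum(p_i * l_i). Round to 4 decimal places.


Weighted contributions p_i * l_i:
  A: (2/60) * 5 = 10/60
  B: (10/60) * 5 = 50/60
  C: (18/60) * 3 = 54/60
  E: (17/60) * 4 = 68/60
  H: (1/60) * 5 = 5/60
  F: (12/60) * 4 = 48/60
Sum = (10 + 50 + 54 + 68 + 5 + 48)/60 = 235/60

L = 235/60 = 3.9167 bits/symbol


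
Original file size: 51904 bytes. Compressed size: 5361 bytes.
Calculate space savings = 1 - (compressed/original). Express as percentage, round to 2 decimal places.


ratio = compressed/original = 5361/51904 = 0.103287
savings = 1 - ratio = 1 - 0.103287 = 0.896713
as a percentage: 0.896713 * 100 = 89.67%

Space savings = 1 - 5361/51904 = 89.67%


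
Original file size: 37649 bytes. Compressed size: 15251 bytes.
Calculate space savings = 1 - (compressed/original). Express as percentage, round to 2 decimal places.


ratio = compressed/original = 15251/37649 = 0.405084
savings = 1 - ratio = 1 - 0.405084 = 0.594916
as a percentage: 0.594916 * 100 = 59.49%

Space savings = 1 - 15251/37649 = 59.49%


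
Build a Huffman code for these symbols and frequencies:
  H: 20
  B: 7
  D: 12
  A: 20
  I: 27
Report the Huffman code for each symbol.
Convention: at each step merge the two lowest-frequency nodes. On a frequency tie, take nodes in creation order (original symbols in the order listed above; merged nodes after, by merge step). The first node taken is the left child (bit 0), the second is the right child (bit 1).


Huffman tree construction:
Step 1: Merge B(7) + D(12) = 19
Step 2: Merge (B+D)(19) + H(20) = 39
Step 3: Merge A(20) + I(27) = 47
Step 4: Merge ((B+D)+H)(39) + (A+I)(47) = 86
Read each symbol's code off the tree from the root (left child = 0, right child = 1).

Codes:
  H: 01 (length 2)
  B: 000 (length 3)
  D: 001 (length 3)
  A: 10 (length 2)
  I: 11 (length 2)
Average code length: 191/86 = 2.2209 bits/symbol


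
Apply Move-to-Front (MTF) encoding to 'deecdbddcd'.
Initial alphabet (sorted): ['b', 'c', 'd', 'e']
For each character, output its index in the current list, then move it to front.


MTF encoding:
'd': index 2 in ['b', 'c', 'd', 'e'] -> ['d', 'b', 'c', 'e']
'e': index 3 in ['d', 'b', 'c', 'e'] -> ['e', 'd', 'b', 'c']
'e': index 0 in ['e', 'd', 'b', 'c'] -> ['e', 'd', 'b', 'c']
'c': index 3 in ['e', 'd', 'b', 'c'] -> ['c', 'e', 'd', 'b']
'd': index 2 in ['c', 'e', 'd', 'b'] -> ['d', 'c', 'e', 'b']
'b': index 3 in ['d', 'c', 'e', 'b'] -> ['b', 'd', 'c', 'e']
'd': index 1 in ['b', 'd', 'c', 'e'] -> ['d', 'b', 'c', 'e']
'd': index 0 in ['d', 'b', 'c', 'e'] -> ['d', 'b', 'c', 'e']
'c': index 2 in ['d', 'b', 'c', 'e'] -> ['c', 'd', 'b', 'e']
'd': index 1 in ['c', 'd', 'b', 'e'] -> ['d', 'c', 'b', 'e']


Output: [2, 3, 0, 3, 2, 3, 1, 0, 2, 1]


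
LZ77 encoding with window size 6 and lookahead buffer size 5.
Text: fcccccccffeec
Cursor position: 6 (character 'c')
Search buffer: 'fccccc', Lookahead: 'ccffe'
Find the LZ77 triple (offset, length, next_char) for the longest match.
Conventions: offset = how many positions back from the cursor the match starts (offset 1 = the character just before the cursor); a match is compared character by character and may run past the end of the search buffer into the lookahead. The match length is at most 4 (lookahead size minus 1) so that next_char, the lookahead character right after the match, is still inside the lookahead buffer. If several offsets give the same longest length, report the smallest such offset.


Try each offset into the search buffer:
  offset=1 (pos 5, char 'c'): match length 2
  offset=2 (pos 4, char 'c'): match length 2
  offset=3 (pos 3, char 'c'): match length 2
  offset=4 (pos 2, char 'c'): match length 2
  offset=5 (pos 1, char 'c'): match length 2
  offset=6 (pos 0, char 'f'): match length 0
Longest match has length 2, found at offsets 1, 2, 3, 4, 5; take the smallest, offset 1.
next_char = character at position 6 + 2 = 8 -> 'f'

Best match: offset=1, length=2 (matching 'cc' starting at position 5)
LZ77 triple: (1, 2, 'f')


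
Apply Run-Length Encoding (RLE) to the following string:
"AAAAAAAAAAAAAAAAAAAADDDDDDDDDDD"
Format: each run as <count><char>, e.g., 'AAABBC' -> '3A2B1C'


Scanning runs left to right:
  i=0: run of 'A' x 20 -> '20A'
  i=20: run of 'D' x 11 -> '11D'

RLE = 20A11D


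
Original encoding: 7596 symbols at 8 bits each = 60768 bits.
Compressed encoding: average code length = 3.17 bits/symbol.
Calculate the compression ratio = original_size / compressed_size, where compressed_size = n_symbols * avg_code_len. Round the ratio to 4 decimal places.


original_size = n_symbols * orig_bits = 7596 * 8 = 60768 bits
compressed_size = n_symbols * avg_code_len = 7596 * 3.17 = 24079.32 bits
ratio = original_size / compressed_size = 60768 / 24079.32 = 2.5237

Compression ratio = 2.5237


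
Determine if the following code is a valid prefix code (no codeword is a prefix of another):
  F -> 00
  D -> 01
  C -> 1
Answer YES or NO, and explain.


Checking each pair (does one codeword prefix another?):
  F='00' vs D='01': no prefix
  F='00' vs C='1': no prefix
  D='01' vs F='00': no prefix
  D='01' vs C='1': no prefix
  C='1' vs F='00': no prefix
  C='1' vs D='01': no prefix
No violation found over all pairs.

YES -- this is a valid prefix code. No codeword is a prefix of any other codeword.


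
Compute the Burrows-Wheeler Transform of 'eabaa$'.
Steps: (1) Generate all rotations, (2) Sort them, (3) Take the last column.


Rotations (sorted):
  0: $eabaa -> last char: a
  1: a$eaba -> last char: a
  2: aa$eab -> last char: b
  3: abaa$e -> last char: e
  4: baa$ea -> last char: a
  5: eabaa$ -> last char: $


BWT = aabea$


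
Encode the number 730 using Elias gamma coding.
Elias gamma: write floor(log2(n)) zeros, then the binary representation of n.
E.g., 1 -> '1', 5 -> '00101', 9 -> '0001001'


num_bits = floor(log2(730)) + 1 = 10
leading_zeros = num_bits - 1 = 9
binary(730) = 1011011010

Elias gamma(730) = '000000000' + '1011011010' = 0000000001011011010 (19 bits)


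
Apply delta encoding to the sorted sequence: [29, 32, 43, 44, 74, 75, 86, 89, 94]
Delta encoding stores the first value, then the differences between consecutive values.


First value: 29
Deltas:
  32 - 29 = 3
  43 - 32 = 11
  44 - 43 = 1
  74 - 44 = 30
  75 - 74 = 1
  86 - 75 = 11
  89 - 86 = 3
  94 - 89 = 5


Delta encoded: [29, 3, 11, 1, 30, 1, 11, 3, 5]


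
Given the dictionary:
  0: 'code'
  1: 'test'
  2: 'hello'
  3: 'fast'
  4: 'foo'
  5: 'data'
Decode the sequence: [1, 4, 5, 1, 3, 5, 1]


Look up each index in the dictionary:
  1 -> 'test'
  4 -> 'foo'
  5 -> 'data'
  1 -> 'test'
  3 -> 'fast'
  5 -> 'data'
  1 -> 'test'

Decoded: "test foo data test fast data test"


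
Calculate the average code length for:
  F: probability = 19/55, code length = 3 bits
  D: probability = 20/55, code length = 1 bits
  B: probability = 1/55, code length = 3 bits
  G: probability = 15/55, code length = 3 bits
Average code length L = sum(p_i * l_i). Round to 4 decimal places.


Weighted contributions p_i * l_i:
  F: (19/55) * 3 = 57/55
  D: (20/55) * 1 = 20/55
  B: (1/55) * 3 = 3/55
  G: (15/55) * 3 = 45/55
Sum = (57 + 20 + 3 + 45)/55 = 125/55

L = 125/55 = 2.2727 bits/symbol


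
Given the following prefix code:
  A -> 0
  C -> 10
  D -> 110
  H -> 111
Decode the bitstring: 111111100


Decoding step by step:
Bits 111 -> H
Bits 111 -> H
Bits 10 -> C
Bits 0 -> A


Decoded message: HHCA


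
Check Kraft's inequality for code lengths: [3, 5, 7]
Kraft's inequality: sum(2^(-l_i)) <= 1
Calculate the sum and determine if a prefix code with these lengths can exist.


Sum = 2^(-3) + 2^(-5) + 2^(-7)
    = 0.125 + 0.03125 + 0.0078125
    = 21/128 = 0.1640625
Since 0.1640625 <= 1, Kraft's inequality IS satisfied.
A prefix code with these lengths CAN exist.

Kraft sum = 0.1640625. Satisfied.


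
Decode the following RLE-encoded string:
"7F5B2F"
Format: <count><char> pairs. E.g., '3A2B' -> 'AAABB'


Expanding each <count><char> pair:
  7F -> 'FFFFFFF'
  5B -> 'BBBBB'
  2F -> 'FF'

Decoded = FFFFFFFBBBBBFF


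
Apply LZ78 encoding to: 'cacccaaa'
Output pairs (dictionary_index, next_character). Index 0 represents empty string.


LZ78 encoding steps:
Dictionary: {0: ''}
Step 1: w='' (idx 0), next='c' -> output (0, 'c'), add 'c' as idx 1
Step 2: w='' (idx 0), next='a' -> output (0, 'a'), add 'a' as idx 2
Step 3: w='c' (idx 1), next='c' -> output (1, 'c'), add 'cc' as idx 3
Step 4: w='c' (idx 1), next='a' -> output (1, 'a'), add 'ca' as idx 4
Step 5: w='a' (idx 2), next='a' -> output (2, 'a'), add 'aa' as idx 5


Encoded: [(0, 'c'), (0, 'a'), (1, 'c'), (1, 'a'), (2, 'a')]


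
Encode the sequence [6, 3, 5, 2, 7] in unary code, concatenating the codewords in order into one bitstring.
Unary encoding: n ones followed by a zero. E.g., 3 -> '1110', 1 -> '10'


Encode each number as n ones followed by a terminating 0:
  6 -> 1111110 (7 bits)
  3 -> 1110 (4 bits)
  5 -> 111110 (6 bits)
  2 -> 110 (3 bits)
  7 -> 11111110 (8 bits)
Total length = 7 + 4 + 6 + 3 + 8 = 28 bits.

Unary([6, 3, 5, 2, 7]) = 1111110111011111011011111110 (28 bits)


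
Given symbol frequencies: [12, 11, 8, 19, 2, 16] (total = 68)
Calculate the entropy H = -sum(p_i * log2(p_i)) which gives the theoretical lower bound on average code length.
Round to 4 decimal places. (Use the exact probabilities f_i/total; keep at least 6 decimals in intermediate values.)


Per-symbol terms -p_i * log2(p_i) with p_i = f_i/68:
  p = 12/68 = 0.176471: log2(p) = -2.502500, -p*log2(p) = 0.441618
  p = 11/68 = 0.161765: log2(p) = -2.628031, -p*log2(p) = 0.425123
  p = 8/68 = 0.117647: log2(p) = -3.087463, -p*log2(p) = 0.363231
  p = 19/68 = 0.279412: log2(p) = -1.839535, -p*log2(p) = 0.513988
  p = 2/68 = 0.029412: log2(p) = -5.087463, -p*log2(p) = 0.149631
  p = 16/68 = 0.235294: log2(p) = -2.087463, -p*log2(p) = 0.491168
H = 0.441618 + 0.425123 + 0.363231 + 0.513988 + 0.149631 + 0.491168 = 2.384759

H = 2.3848 bits/symbol
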